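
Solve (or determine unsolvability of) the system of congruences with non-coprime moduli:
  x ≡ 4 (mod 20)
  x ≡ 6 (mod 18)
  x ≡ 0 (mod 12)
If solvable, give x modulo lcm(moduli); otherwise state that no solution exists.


Moduli 20, 18, 12 are not pairwise coprime, so CRT works modulo lcm(m_i) when all pairwise compatibility conditions hold.
Pairwise compatibility: gcd(m_i, m_j) must divide a_i - a_j for every pair.
Merge one congruence at a time:
  Start: x ≡ 4 (mod 20).
  Combine with x ≡ 6 (mod 18): gcd(20, 18) = 2; 6 - 4 = 2, which IS divisible by 2, so compatible.
    Write x = 4 + 20·t and substitute into x ≡ 6 (mod 18): 20·t ≡ 6 − 4 = 2 (mod 18).
    Divide the congruence (and modulus) by g = 2: 10·t ≡ 1 (mod 9).
    Reduce coefficients mod 9: 1·t ≡ 1 (mod 9).
    So t ≡ 1 (mod 9).
    Then x = 4 + 20·1 = 24, valid modulo lcm(20, 18) = 180: x ≡ 24 (mod 180).
  Combine with x ≡ 0 (mod 12): gcd(180, 12) = 12; 0 - 24 = -24, which IS divisible by 12, so compatible.
    Write x = 24 + 180·t and substitute into x ≡ 0 (mod 12): 180·t ≡ 0 − 24 = -24 (mod 12).
    Divide the congruence (and modulus) by g = 12: 15·t ≡ -2 (mod 1).
    Modulo 1 every t works; take t = 0.
    Then x = 24 + 180·0 = 24, valid modulo lcm(180, 12) = 180: x ≡ 24 (mod 180).
Verify: 24 mod 20 = 4, 24 mod 18 = 6, 24 mod 12 = 0.

x ≡ 24 (mod 180).


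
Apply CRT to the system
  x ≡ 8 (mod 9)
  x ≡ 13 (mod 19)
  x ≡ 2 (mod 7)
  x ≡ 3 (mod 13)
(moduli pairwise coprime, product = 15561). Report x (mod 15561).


Product of moduli M = 9 · 19 · 7 · 13 = 15561.
Merge one congruence at a time:
  Start: x ≡ 8 (mod 9).
  Combine with x ≡ 13 (mod 19); new modulus lcm = 171.
    Write x = 8 + 9·t and substitute into x ≡ 13 (mod 19): 9·t ≡ 13 − 8 = 5 (mod 19).
    The inverse of 9 mod 19 is 17 (since 9·17 = 153 = 8·19 + 1), so t ≡ 17·5 = 85 ≡ 9 (mod 19).
    Then x = 8 + 9·9 = 89, valid modulo lcm(9, 19) = 171: x ≡ 89 (mod 171).
  Combine with x ≡ 2 (mod 7); new modulus lcm = 1197.
    Write x = 89 + 171·t and substitute into x ≡ 2 (mod 7): 171·t ≡ 2 − 89 = -87 (mod 7).
    Reduce coefficients mod 7: 3·t ≡ 4 (mod 7).
    The inverse of 3 mod 7 is 5 (since 3·5 = 15 = 2·7 + 1), so t ≡ 5·4 = 20 ≡ 6 (mod 7).
    Then x = 89 + 171·6 = 1115, valid modulo lcm(171, 7) = 1197: x ≡ 1115 (mod 1197).
  Combine with x ≡ 3 (mod 13); new modulus lcm = 15561.
    Write x = 1115 + 1197·t and substitute into x ≡ 3 (mod 13): 1197·t ≡ 3 − 1115 = -1112 (mod 13).
    Reduce coefficients mod 13: 1·t ≡ 6 (mod 13).
    So t ≡ 6 (mod 13).
    Then x = 1115 + 1197·6 = 8297, valid modulo lcm(1197, 13) = 15561: x ≡ 8297 (mod 15561).
Verify against each original: 8297 mod 9 = 8, 8297 mod 19 = 13, 8297 mod 7 = 2, 8297 mod 13 = 3.

x ≡ 8297 (mod 15561).


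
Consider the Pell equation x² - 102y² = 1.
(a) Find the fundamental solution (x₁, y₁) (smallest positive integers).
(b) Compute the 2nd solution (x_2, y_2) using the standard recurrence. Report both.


Step 1: Find the fundamental solution (x₁, y₁) of x² - 102y² = 1.
  Expand √102 as a continued fraction. a₀ = ⌊√102⌋ = 10; iterate m_{k+1} = d_k·a_k − m_k, d_{k+1} = (102 − m_{k+1}²)/d_k, a_{k+1} = ⌊(a₀ + m_{k+1})/d_{k+1}⌋ (starting m₀ = 0, d₀ = 1), with convergents p_k = a_k·p_{k-1} + p_{k-2}, q_k = a_k·q_{k-1} + q_{k-2} (p₋₁ = 1, q₋₁ = 0):
  k = 0: a₀ = 10; p₀/q₀ = 10/1; p₀² − 102·q₀² = 100 − 102 = -2.
  k = 1: m = 10, d = 2, a = ⌊(10 + 10)/2⌋ = 10; p/q = (10·10 + 1)/(10·1 + 0) = 101/10; p² − 102·q² = 10201 − 10200 = 1.
  The first convergent with p² − 102·q² = 1 gives the fundamental solution (x₁, y₁) = (101, 10).
Step 2: Apply the recurrence (x_{n+1}, y_{n+1}) = (x₁x_n + 102y₁y_n, x₁y_n + y₁x_n) repeatedly.
  From (x_1, y_1) = (101, 10): x_2 = 101·101 + 102·10·10 = 20401; y_2 = 101·10 + 10·101 = 2020.
Step 3: Verify x_2² - 102·y_2² = 416200801 - 416200800 = 1 (should be 1). ✓

(x_1, y_1) = (101, 10); (x_2, y_2) = (20401, 2020).


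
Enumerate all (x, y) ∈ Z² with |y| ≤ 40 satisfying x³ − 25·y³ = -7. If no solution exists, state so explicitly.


The equation is x³ - 25y³ = -7. For fixed y, x³ = 25·y³ − 7, so a solution requires the RHS to be a perfect cube.
Strategy: iterate y from -40 to 40, compute RHS = 25·y³ − 7, and check whether it is a (positive or negative) perfect cube.
Check small values of y:
  y = 0: RHS = -7 is not a perfect cube.
  y = 1: RHS = 18 is not a perfect cube.
  y = -1: RHS = -32 is not a perfect cube.
  y = 2: RHS = 193 is not a perfect cube.
  y = -2: RHS = -207 is not a perfect cube.
  y = 3: RHS = 668 is not a perfect cube.
  y = -3: RHS = -682 is not a perfect cube.
Continuing the search up to |y| = 40 finds no solutions either.
No (x, y) in the scanned range satisfies the equation.

No integer solutions with |y| ≤ 40.


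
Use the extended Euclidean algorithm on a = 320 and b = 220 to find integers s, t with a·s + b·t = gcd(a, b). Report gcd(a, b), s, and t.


Euclidean algorithm on (320, 220) — divide until remainder is 0:
  320 = 1 · 220 + 100
  220 = 2 · 100 + 20
  100 = 5 · 20 + 0
gcd(320, 220) = 20.
Track Bezout coefficients alongside the remainders: start with r₀ = 320 = a·1 + b·0 (s = 1, t = 0) and r₁ = 220 = a·0 + b·1 (s = 0, t = 1); each new remainder r_{k+1} = r_{k-1} − q_k·r_k inherits s_{k+1} = s_{k-1} − q_k·s_k, t_{k+1} = t_{k-1} − q_k·t_k, so r_k = a·s_k + b·t_k at every step:
  q = 1: r = 100, s = 1 − 1·0 = 1, t = 0 − 1·1 = -1  (check: 320·1 + 220·(-1) = 100)
  q = 2: r = 20, s = 0 − 2·1 = -2, t = 1 − 2·(-1) = 3  (check: 320·(-2) + 220·3 = 20)
The row with r = 20 (the gcd) gives the Bezout coefficients s = -2, t = 3.
Result: 320 · (-2) + 220 · (3) = 20.

gcd(320, 220) = 20; s = -2, t = 3 (check: 320·(-2) + 220·3 = 20).


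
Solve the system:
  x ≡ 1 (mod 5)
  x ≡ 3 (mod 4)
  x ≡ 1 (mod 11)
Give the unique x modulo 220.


Moduli 5, 4, 11 are pairwise coprime; by CRT there is a unique solution modulo M = 5 · 4 · 11 = 220.
Solve pairwise, accumulating the modulus:
  Start with x ≡ 1 (mod 5).
  Combine with x ≡ 3 (mod 4): since gcd(5, 4) = 1, we get a unique residue mod 20.
    Write x = 1 + 5·t and substitute into x ≡ 3 (mod 4): 5·t ≡ 3 − 1 = 2 (mod 4).
    Reduce coefficients mod 4: 1·t ≡ 2 (mod 4).
    So t ≡ 2 (mod 4).
    Then x = 1 + 5·2 = 11, valid modulo lcm(5, 4) = 20: x ≡ 11 (mod 20).
  Combine with x ≡ 1 (mod 11): since gcd(20, 11) = 1, we get a unique residue mod 220.
    Write x = 11 + 20·t and substitute into x ≡ 1 (mod 11): 20·t ≡ 1 − 11 = -10 (mod 11).
    Reduce coefficients mod 11: 9·t ≡ 1 (mod 11).
    The inverse of 9 mod 11 is 5 (since 9·5 = 45 = 4·11 + 1), so t ≡ 5·1 = 5 ≡ 5 (mod 11).
    Then x = 11 + 20·5 = 111, valid modulo lcm(20, 11) = 220: x ≡ 111 (mod 220).
Verify: 111 mod 5 = 1 ✓, 111 mod 4 = 3 ✓, 111 mod 11 = 1 ✓.

x ≡ 111 (mod 220).


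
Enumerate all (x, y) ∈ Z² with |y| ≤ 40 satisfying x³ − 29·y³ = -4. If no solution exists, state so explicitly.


The equation is x³ - 29y³ = -4. For fixed y, x³ = 29·y³ − 4, so a solution requires the RHS to be a perfect cube.
Strategy: iterate y from -40 to 40, compute RHS = 29·y³ − 4, and check whether it is a (positive or negative) perfect cube.
Check small values of y:
  y = 0: RHS = -4 is not a perfect cube.
  y = 1: RHS = 25 is not a perfect cube.
  y = -1: RHS = -33 is not a perfect cube.
  y = 2: RHS = 228 is not a perfect cube.
  y = -2: RHS = -236 is not a perfect cube.
  y = 3: RHS = 779 is not a perfect cube.
  y = -3: RHS = -787 is not a perfect cube.
Continuing the search up to |y| = 40 finds no solutions either.
No (x, y) in the scanned range satisfies the equation.

No integer solutions with |y| ≤ 40.


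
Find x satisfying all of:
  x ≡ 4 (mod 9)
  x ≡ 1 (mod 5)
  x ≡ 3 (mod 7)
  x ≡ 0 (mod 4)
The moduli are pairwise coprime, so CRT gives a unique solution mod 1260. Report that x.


Product of moduli M = 9 · 5 · 7 · 4 = 1260.
Merge one congruence at a time:
  Start: x ≡ 4 (mod 9).
  Combine with x ≡ 1 (mod 5); new modulus lcm = 45.
    Write x = 4 + 9·t and substitute into x ≡ 1 (mod 5): 9·t ≡ 1 − 4 = -3 (mod 5).
    Reduce coefficients mod 5: 4·t ≡ 2 (mod 5).
    The inverse of 4 mod 5 is 4 (since 4·4 = 16 = 3·5 + 1), so t ≡ 4·2 = 8 ≡ 3 (mod 5).
    Then x = 4 + 9·3 = 31, valid modulo lcm(9, 5) = 45: x ≡ 31 (mod 45).
  Combine with x ≡ 3 (mod 7); new modulus lcm = 315.
    Write x = 31 + 45·t and substitute into x ≡ 3 (mod 7): 45·t ≡ 3 − 31 = -28 (mod 7).
    Reduce coefficients mod 7: 3·t ≡ 0 (mod 7).
    The inverse of 3 mod 7 is 5 (since 3·5 = 15 = 2·7 + 1), so t ≡ 5·0 = 0 ≡ 0 (mod 7).
    Then x = 31 + 45·0 = 31, valid modulo lcm(45, 7) = 315: x ≡ 31 (mod 315).
  Combine with x ≡ 0 (mod 4); new modulus lcm = 1260.
    Write x = 31 + 315·t and substitute into x ≡ 0 (mod 4): 315·t ≡ 0 − 31 = -31 (mod 4).
    Reduce coefficients mod 4: 3·t ≡ 1 (mod 4).
    The inverse of 3 mod 4 is 3 (since 3·3 = 9 = 2·4 + 1), so t ≡ 3·1 = 3 ≡ 3 (mod 4).
    Then x = 31 + 315·3 = 976, valid modulo lcm(315, 4) = 1260: x ≡ 976 (mod 1260).
Verify against each original: 976 mod 9 = 4, 976 mod 5 = 1, 976 mod 7 = 3, 976 mod 4 = 0.

x ≡ 976 (mod 1260).


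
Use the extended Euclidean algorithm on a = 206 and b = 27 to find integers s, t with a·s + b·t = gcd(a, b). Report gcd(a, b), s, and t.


Euclidean algorithm on (206, 27) — divide until remainder is 0:
  206 = 7 · 27 + 17
  27 = 1 · 17 + 10
  17 = 1 · 10 + 7
  10 = 1 · 7 + 3
  7 = 2 · 3 + 1
  3 = 3 · 1 + 0
gcd(206, 27) = 1.
Track Bezout coefficients alongside the remainders: start with r₀ = 206 = a·1 + b·0 (s = 1, t = 0) and r₁ = 27 = a·0 + b·1 (s = 0, t = 1); each new remainder r_{k+1} = r_{k-1} − q_k·r_k inherits s_{k+1} = s_{k-1} − q_k·s_k, t_{k+1} = t_{k-1} − q_k·t_k, so r_k = a·s_k + b·t_k at every step:
  q = 7: r = 17, s = 1 − 7·0 = 1, t = 0 − 7·1 = -7  (check: 206·1 + 27·(-7) = 17)
  q = 1: r = 10, s = 0 − 1·1 = -1, t = 1 − 1·(-7) = 8  (check: 206·(-1) + 27·8 = 10)
  q = 1: r = 7, s = 1 − 1·(-1) = 2, t = -7 − 1·8 = -15  (check: 206·2 + 27·(-15) = 7)
  q = 1: r = 3, s = -1 − 1·2 = -3, t = 8 − 1·(-15) = 23  (check: 206·(-3) + 27·23 = 3)
  q = 2: r = 1, s = 2 − 2·(-3) = 8, t = -15 − 2·23 = -61  (check: 206·8 + 27·(-61) = 1)
The row with r = 1 (the gcd) gives the Bezout coefficients s = 8, t = -61.
Result: 206 · (8) + 27 · (-61) = 1.

gcd(206, 27) = 1; s = 8, t = -61 (check: 206·8 + 27·(-61) = 1).


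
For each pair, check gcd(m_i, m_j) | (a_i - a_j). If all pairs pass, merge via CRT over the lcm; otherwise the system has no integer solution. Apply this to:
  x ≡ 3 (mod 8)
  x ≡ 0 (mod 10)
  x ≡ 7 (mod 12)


Moduli 8, 10, 12 are not pairwise coprime, so CRT works modulo lcm(m_i) when all pairwise compatibility conditions hold.
Pairwise compatibility: gcd(m_i, m_j) must divide a_i - a_j for every pair.
Merge one congruence at a time:
  Start: x ≡ 3 (mod 8).
  Combine with x ≡ 0 (mod 10): gcd(8, 10) = 2, and 0 - 3 = -3 is NOT divisible by 2.
    ⇒ system is inconsistent (no integer solution).

No solution (the system is inconsistent).


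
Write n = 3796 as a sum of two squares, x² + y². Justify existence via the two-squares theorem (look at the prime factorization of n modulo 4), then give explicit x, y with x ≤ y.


Step 1: Factor n = 3796 = 2^2 · 13 · 73.
Step 2: Check the mod-4 condition on each prime factor: 2 = 2 (special); 13 ≡ 1 (mod 4), exponent 1; 73 ≡ 1 (mod 4), exponent 1.
All primes ≡ 3 (mod 4) appear to even exponent (or don't appear), so by the two-squares theorem n IS expressible as a sum of two squares.
Step 3: Build a representation. Group n = k² · m with k = 2 and m = 13 · 73 = 949 (a product of primes ≡ 1 (mod 4)); a representation of m scales to one of n via (k·x)² + (k·y)² = k²(x² + y²). Each prime p ≡ 1 (mod 4) is itself a sum of two squares; find a² by testing p − a² for a perfect square:
  13: 13 − 1² = 12, 13 − 2² = 9 = 3² ⇒ 13 = 2² + 3².
  73: 73 − 1² = 72, 73 − 2² = 69, 73 − 3² = 64 = 8² ⇒ 73 = 3² + 8².
  Combine using the Brahmagupta–Fibonacci identity (a² + b²)(c² + d²) = (ac − bd)² + (ad + bc)² = (ac + bd)² + (ad − bc)²:
  13 · 73 = 949: from (2² + 3²)(3² + 8²), take (2·3 − 3·8, 2·8 + 3·3) = (6 − 24, 16 + 9) = (-18, 25); dropping signs (only squares matter) gives (18, 25); check 18² + 25² = 324 + 625 = 949 ✓.
  Scale by k = 2: (2·18, 2·25) = (36, 50).
Step 4: Order so x ≤ y and verify: 36² + 50² = 1296 + 2500 = 3796 = n. ✓

n = 3796 = 36² + 50² (one valid representation with x ≤ y).


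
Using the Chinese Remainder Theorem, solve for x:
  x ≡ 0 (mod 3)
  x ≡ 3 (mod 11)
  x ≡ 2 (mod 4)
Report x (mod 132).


Moduli 3, 11, 4 are pairwise coprime; by CRT there is a unique solution modulo M = 3 · 11 · 4 = 132.
Solve pairwise, accumulating the modulus:
  Start with x ≡ 0 (mod 3).
  Combine with x ≡ 3 (mod 11): since gcd(3, 11) = 1, we get a unique residue mod 33.
    Write x = 0 + 3·t and substitute into x ≡ 3 (mod 11): 3·t ≡ 3 − 0 = 3 (mod 11).
    The inverse of 3 mod 11 is 4 (since 3·4 = 12 = 1·11 + 1), so t ≡ 4·3 = 12 ≡ 1 (mod 11).
    Then x = 0 + 3·1 = 3, valid modulo lcm(3, 11) = 33: x ≡ 3 (mod 33).
  Combine with x ≡ 2 (mod 4): since gcd(33, 4) = 1, we get a unique residue mod 132.
    Write x = 3 + 33·t and substitute into x ≡ 2 (mod 4): 33·t ≡ 2 − 3 = -1 (mod 4).
    Reduce coefficients mod 4: 1·t ≡ 3 (mod 4).
    So t ≡ 3 (mod 4).
    Then x = 3 + 33·3 = 102, valid modulo lcm(33, 4) = 132: x ≡ 102 (mod 132).
Verify: 102 mod 3 = 0 ✓, 102 mod 11 = 3 ✓, 102 mod 4 = 2 ✓.

x ≡ 102 (mod 132).


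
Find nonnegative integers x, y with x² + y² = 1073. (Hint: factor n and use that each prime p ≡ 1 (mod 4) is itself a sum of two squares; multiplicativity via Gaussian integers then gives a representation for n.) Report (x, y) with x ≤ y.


Step 1: Factor n = 1073 = 29 · 37.
Step 2: Check the mod-4 condition on each prime factor: 29 ≡ 1 (mod 4), exponent 1; 37 ≡ 1 (mod 4), exponent 1.
All primes ≡ 3 (mod 4) appear to even exponent (or don't appear), so by the two-squares theorem n IS expressible as a sum of two squares.
Step 3: Build a representation. Here n = 29 · 37 is a product of primes ≡ 1 (mod 4). Each prime p ≡ 1 (mod 4) is itself a sum of two squares; find a² by testing p − a² for a perfect square:
  29: 29 − 1² = 28, 29 − 2² = 25 = 5² ⇒ 29 = 2² + 5².
  37: 37 − 1² = 36 = 6² ⇒ 37 = 1² + 6².
  Combine using the Brahmagupta–Fibonacci identity (a² + b²)(c² + d²) = (ac − bd)² + (ad + bc)² = (ac + bd)² + (ad − bc)²:
  29 · 37 = 1073: from (2² + 5²)(1² + 6²), take (2·1 − 5·6, 2·6 + 5·1) = (2 − 30, 12 + 5) = (-28, 17); dropping signs (only squares matter) gives (28, 17); check 28² + 17² = 784 + 289 = 1073 ✓.
Step 4: Order so x ≤ y and verify: 17² + 28² = 289 + 784 = 1073 = n. ✓

n = 1073 = 17² + 28² (one valid representation with x ≤ y).


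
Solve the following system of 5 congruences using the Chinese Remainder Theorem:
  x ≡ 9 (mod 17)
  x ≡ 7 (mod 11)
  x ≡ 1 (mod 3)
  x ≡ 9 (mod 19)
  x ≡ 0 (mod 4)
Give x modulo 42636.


Product of moduli M = 17 · 11 · 3 · 19 · 4 = 42636.
Merge one congruence at a time:
  Start: x ≡ 9 (mod 17).
  Combine with x ≡ 7 (mod 11); new modulus lcm = 187.
    Write x = 9 + 17·t and substitute into x ≡ 7 (mod 11): 17·t ≡ 7 − 9 = -2 (mod 11).
    Reduce coefficients mod 11: 6·t ≡ 9 (mod 11).
    The inverse of 6 mod 11 is 2 (since 6·2 = 12 = 1·11 + 1), so t ≡ 2·9 = 18 ≡ 7 (mod 11).
    Then x = 9 + 17·7 = 128, valid modulo lcm(17, 11) = 187: x ≡ 128 (mod 187).
  Combine with x ≡ 1 (mod 3); new modulus lcm = 561.
    Write x = 128 + 187·t and substitute into x ≡ 1 (mod 3): 187·t ≡ 1 − 128 = -127 (mod 3).
    Reduce coefficients mod 3: 1·t ≡ 2 (mod 3).
    So t ≡ 2 (mod 3).
    Then x = 128 + 187·2 = 502, valid modulo lcm(187, 3) = 561: x ≡ 502 (mod 561).
  Combine with x ≡ 9 (mod 19); new modulus lcm = 10659.
    Write x = 502 + 561·t and substitute into x ≡ 9 (mod 19): 561·t ≡ 9 − 502 = -493 (mod 19).
    Reduce coefficients mod 19: 10·t ≡ 1 (mod 19).
    The inverse of 10 mod 19 is 2 (since 10·2 = 20 = 1·19 + 1), so t ≡ 2·1 = 2 ≡ 2 (mod 19).
    Then x = 502 + 561·2 = 1624, valid modulo lcm(561, 19) = 10659: x ≡ 1624 (mod 10659).
  Combine with x ≡ 0 (mod 4); new modulus lcm = 42636.
    Write x = 1624 + 10659·t and substitute into x ≡ 0 (mod 4): 10659·t ≡ 0 − 1624 = -1624 (mod 4).
    Reduce coefficients mod 4: 3·t ≡ 0 (mod 4).
    The inverse of 3 mod 4 is 3 (since 3·3 = 9 = 2·4 + 1), so t ≡ 3·0 = 0 ≡ 0 (mod 4).
    Then x = 1624 + 10659·0 = 1624, valid modulo lcm(10659, 4) = 42636: x ≡ 1624 (mod 42636).
Verify against each original: 1624 mod 17 = 9, 1624 mod 11 = 7, 1624 mod 3 = 1, 1624 mod 19 = 9, 1624 mod 4 = 0.

x ≡ 1624 (mod 42636).


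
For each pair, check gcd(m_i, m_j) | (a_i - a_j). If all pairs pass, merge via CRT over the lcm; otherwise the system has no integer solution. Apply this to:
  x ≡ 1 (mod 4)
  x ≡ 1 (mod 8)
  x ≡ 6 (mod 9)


Moduli 4, 8, 9 are not pairwise coprime, so CRT works modulo lcm(m_i) when all pairwise compatibility conditions hold.
Pairwise compatibility: gcd(m_i, m_j) must divide a_i - a_j for every pair.
Merge one congruence at a time:
  Start: x ≡ 1 (mod 4).
  Combine with x ≡ 1 (mod 8): gcd(4, 8) = 4; 1 - 1 = 0, which IS divisible by 4, so compatible.
    Write x = 1 + 4·t and substitute into x ≡ 1 (mod 8): 4·t ≡ 1 − 1 = 0 (mod 8).
    Divide the congruence (and modulus) by g = 4: 1·t ≡ 0 (mod 2).
    So t ≡ 0 (mod 2).
    Then x = 1 + 4·0 = 1, valid modulo lcm(4, 8) = 8: x ≡ 1 (mod 8).
  Combine with x ≡ 6 (mod 9): gcd(8, 9) = 1; 6 - 1 = 5, which IS divisible by 1, so compatible.
    Write x = 1 + 8·t and substitute into x ≡ 6 (mod 9): 8·t ≡ 6 − 1 = 5 (mod 9).
    The inverse of 8 mod 9 is 8 (since 8·8 = 64 = 7·9 + 1), so t ≡ 8·5 = 40 ≡ 4 (mod 9).
    Then x = 1 + 8·4 = 33, valid modulo lcm(8, 9) = 72: x ≡ 33 (mod 72).
Verify: 33 mod 4 = 1, 33 mod 8 = 1, 33 mod 9 = 6.

x ≡ 33 (mod 72).


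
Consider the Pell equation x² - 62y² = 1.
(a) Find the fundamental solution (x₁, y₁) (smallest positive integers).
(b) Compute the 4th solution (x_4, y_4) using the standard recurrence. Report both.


Step 1: Find the fundamental solution (x₁, y₁) of x² - 62y² = 1.
  Expand √62 as a continued fraction. a₀ = ⌊√62⌋ = 7; iterate m_{k+1} = d_k·a_k − m_k, d_{k+1} = (62 − m_{k+1}²)/d_k, a_{k+1} = ⌊(a₀ + m_{k+1})/d_{k+1}⌋ (starting m₀ = 0, d₀ = 1), with convergents p_k = a_k·p_{k-1} + p_{k-2}, q_k = a_k·q_{k-1} + q_{k-2} (p₋₁ = 1, q₋₁ = 0):
  k = 0: a₀ = 7; p₀/q₀ = 7/1; p₀² − 62·q₀² = 49 − 62 = -13.
  k = 1: m = 7, d = 13, a = ⌊(7 + 7)/13⌋ = 1; p/q = (1·7 + 1)/(1·1 + 0) = 8/1; p² − 62·q² = 64 − 62 = 2.
  k = 2: m = 6, d = 2, a = ⌊(7 + 6)/2⌋ = 6; p/q = (6·8 + 7)/(6·1 + 1) = 55/7; p² − 62·q² = 3025 − 3038 = -13.
  k = 3: m = 6, d = 13, a = ⌊(7 + 6)/13⌋ = 1; p/q = (1·55 + 8)/(1·7 + 1) = 63/8; p² − 62·q² = 3969 − 3968 = 1.
  The first convergent with p² − 62·q² = 1 gives the fundamental solution (x₁, y₁) = (63, 8).
Step 2: Apply the recurrence (x_{n+1}, y_{n+1}) = (x₁x_n + 62y₁y_n, x₁y_n + y₁x_n) repeatedly.
  From (x_1, y_1) = (63, 8): x_2 = 63·63 + 62·8·8 = 7937; y_2 = 63·8 + 8·63 = 1008.
  From (x_2, y_2) = (7937, 1008): x_3 = 63·7937 + 62·8·1008 = 999999; y_3 = 63·1008 + 8·7937 = 127000.
  From (x_3, y_3) = (999999, 127000): x_4 = 63·999999 + 62·8·127000 = 125991937; y_4 = 63·127000 + 8·999999 = 16000992.
Step 3: Verify x_4² - 62·y_4² = 15873968189011969 - 15873968189011968 = 1 (should be 1). ✓

(x_1, y_1) = (63, 8); (x_4, y_4) = (125991937, 16000992).


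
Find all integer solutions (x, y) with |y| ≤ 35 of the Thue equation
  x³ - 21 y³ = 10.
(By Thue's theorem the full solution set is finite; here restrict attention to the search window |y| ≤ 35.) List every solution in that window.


The equation is x³ - 21y³ = 10. For fixed y, x³ = 21·y³ + 10, so a solution requires the RHS to be a perfect cube.
Strategy: iterate y from -35 to 35, compute RHS = 21·y³ + 10, and check whether it is a (positive or negative) perfect cube.
Check small values of y:
  y = 0: RHS = 10 is not a perfect cube.
  y = 1: RHS = 31 is not a perfect cube.
  y = -1: RHS = -11 is not a perfect cube.
  y = 2: RHS = 178 is not a perfect cube.
  y = -2: RHS = -158 is not a perfect cube.
  y = 3: RHS = 577 is not a perfect cube.
  y = -3: RHS = -557 is not a perfect cube.
Continuing the search up to |y| = 35 finds no solutions either.
No (x, y) in the scanned range satisfies the equation.

No integer solutions with |y| ≤ 35.


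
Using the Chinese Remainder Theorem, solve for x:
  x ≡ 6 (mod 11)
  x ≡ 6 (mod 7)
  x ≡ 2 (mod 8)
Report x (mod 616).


Moduli 11, 7, 8 are pairwise coprime; by CRT there is a unique solution modulo M = 11 · 7 · 8 = 616.
Solve pairwise, accumulating the modulus:
  Start with x ≡ 6 (mod 11).
  Combine with x ≡ 6 (mod 7): since gcd(11, 7) = 1, we get a unique residue mod 77.
    Write x = 6 + 11·t and substitute into x ≡ 6 (mod 7): 11·t ≡ 6 − 6 = 0 (mod 7).
    Reduce coefficients mod 7: 4·t ≡ 0 (mod 7).
    The inverse of 4 mod 7 is 2 (since 4·2 = 8 = 1·7 + 1), so t ≡ 2·0 = 0 ≡ 0 (mod 7).
    Then x = 6 + 11·0 = 6, valid modulo lcm(11, 7) = 77: x ≡ 6 (mod 77).
  Combine with x ≡ 2 (mod 8): since gcd(77, 8) = 1, we get a unique residue mod 616.
    Write x = 6 + 77·t and substitute into x ≡ 2 (mod 8): 77·t ≡ 2 − 6 = -4 (mod 8).
    Reduce coefficients mod 8: 5·t ≡ 4 (mod 8).
    The inverse of 5 mod 8 is 5 (since 5·5 = 25 = 3·8 + 1), so t ≡ 5·4 = 20 ≡ 4 (mod 8).
    Then x = 6 + 77·4 = 314, valid modulo lcm(77, 8) = 616: x ≡ 314 (mod 616).
Verify: 314 mod 11 = 6 ✓, 314 mod 7 = 6 ✓, 314 mod 8 = 2 ✓.

x ≡ 314 (mod 616).


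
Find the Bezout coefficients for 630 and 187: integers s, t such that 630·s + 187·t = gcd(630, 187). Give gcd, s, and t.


Euclidean algorithm on (630, 187) — divide until remainder is 0:
  630 = 3 · 187 + 69
  187 = 2 · 69 + 49
  69 = 1 · 49 + 20
  49 = 2 · 20 + 9
  20 = 2 · 9 + 2
  9 = 4 · 2 + 1
  2 = 2 · 1 + 0
gcd(630, 187) = 1.
Track Bezout coefficients alongside the remainders: start with r₀ = 630 = a·1 + b·0 (s = 1, t = 0) and r₁ = 187 = a·0 + b·1 (s = 0, t = 1); each new remainder r_{k+1} = r_{k-1} − q_k·r_k inherits s_{k+1} = s_{k-1} − q_k·s_k, t_{k+1} = t_{k-1} − q_k·t_k, so r_k = a·s_k + b·t_k at every step:
  q = 3: r = 69, s = 1 − 3·0 = 1, t = 0 − 3·1 = -3  (check: 630·1 + 187·(-3) = 69)
  q = 2: r = 49, s = 0 − 2·1 = -2, t = 1 − 2·(-3) = 7  (check: 630·(-2) + 187·7 = 49)
  q = 1: r = 20, s = 1 − 1·(-2) = 3, t = -3 − 1·7 = -10  (check: 630·3 + 187·(-10) = 20)
  q = 2: r = 9, s = -2 − 2·3 = -8, t = 7 − 2·(-10) = 27  (check: 630·(-8) + 187·27 = 9)
  q = 2: r = 2, s = 3 − 2·(-8) = 19, t = -10 − 2·27 = -64  (check: 630·19 + 187·(-64) = 2)
  q = 4: r = 1, s = -8 − 4·19 = -84, t = 27 − 4·(-64) = 283  (check: 630·(-84) + 187·283 = 1)
The row with r = 1 (the gcd) gives the Bezout coefficients s = -84, t = 283.
Result: 630 · (-84) + 187 · (283) = 1.

gcd(630, 187) = 1; s = -84, t = 283 (check: 630·(-84) + 187·283 = 1).


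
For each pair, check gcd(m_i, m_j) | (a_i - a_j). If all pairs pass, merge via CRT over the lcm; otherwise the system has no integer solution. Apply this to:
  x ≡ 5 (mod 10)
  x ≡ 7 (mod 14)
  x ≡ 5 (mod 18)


Moduli 10, 14, 18 are not pairwise coprime, so CRT works modulo lcm(m_i) when all pairwise compatibility conditions hold.
Pairwise compatibility: gcd(m_i, m_j) must divide a_i - a_j for every pair.
Merge one congruence at a time:
  Start: x ≡ 5 (mod 10).
  Combine with x ≡ 7 (mod 14): gcd(10, 14) = 2; 7 - 5 = 2, which IS divisible by 2, so compatible.
    Write x = 5 + 10·t and substitute into x ≡ 7 (mod 14): 10·t ≡ 7 − 5 = 2 (mod 14).
    Divide the congruence (and modulus) by g = 2: 5·t ≡ 1 (mod 7).
    The inverse of 5 mod 7 is 3 (since 5·3 = 15 = 2·7 + 1), so t ≡ 3·1 = 3 ≡ 3 (mod 7).
    Then x = 5 + 10·3 = 35, valid modulo lcm(10, 14) = 70: x ≡ 35 (mod 70).
  Combine with x ≡ 5 (mod 18): gcd(70, 18) = 2; 5 - 35 = -30, which IS divisible by 2, so compatible.
    Write x = 35 + 70·t and substitute into x ≡ 5 (mod 18): 70·t ≡ 5 − 35 = -30 (mod 18).
    Divide the congruence (and modulus) by g = 2: 35·t ≡ -15 (mod 9).
    Reduce coefficients mod 9: 8·t ≡ 3 (mod 9).
    The inverse of 8 mod 9 is 8 (since 8·8 = 64 = 7·9 + 1), so t ≡ 8·3 = 24 ≡ 6 (mod 9).
    Then x = 35 + 70·6 = 455, valid modulo lcm(70, 18) = 630: x ≡ 455 (mod 630).
Verify: 455 mod 10 = 5, 455 mod 14 = 7, 455 mod 18 = 5.

x ≡ 455 (mod 630).


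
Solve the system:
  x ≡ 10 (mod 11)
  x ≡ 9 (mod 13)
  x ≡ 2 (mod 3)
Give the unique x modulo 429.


Moduli 11, 13, 3 are pairwise coprime; by CRT there is a unique solution modulo M = 11 · 13 · 3 = 429.
Solve pairwise, accumulating the modulus:
  Start with x ≡ 10 (mod 11).
  Combine with x ≡ 9 (mod 13): since gcd(11, 13) = 1, we get a unique residue mod 143.
    Write x = 10 + 11·t and substitute into x ≡ 9 (mod 13): 11·t ≡ 9 − 10 = -1 (mod 13).
    Reduce coefficients mod 13: 11·t ≡ 12 (mod 13).
    The inverse of 11 mod 13 is 6 (since 11·6 = 66 = 5·13 + 1), so t ≡ 6·12 = 72 ≡ 7 (mod 13).
    Then x = 10 + 11·7 = 87, valid modulo lcm(11, 13) = 143: x ≡ 87 (mod 143).
  Combine with x ≡ 2 (mod 3): since gcd(143, 3) = 1, we get a unique residue mod 429.
    Write x = 87 + 143·t and substitute into x ≡ 2 (mod 3): 143·t ≡ 2 − 87 = -85 (mod 3).
    Reduce coefficients mod 3: 2·t ≡ 2 (mod 3).
    The inverse of 2 mod 3 is 2 (since 2·2 = 4 = 1·3 + 1), so t ≡ 2·2 = 4 ≡ 1 (mod 3).
    Then x = 87 + 143·1 = 230, valid modulo lcm(143, 3) = 429: x ≡ 230 (mod 429).
Verify: 230 mod 11 = 10 ✓, 230 mod 13 = 9 ✓, 230 mod 3 = 2 ✓.

x ≡ 230 (mod 429).


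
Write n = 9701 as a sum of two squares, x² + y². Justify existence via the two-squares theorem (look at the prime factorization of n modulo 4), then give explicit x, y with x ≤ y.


Step 1: Factor n = 9701 = 89 · 109.
Step 2: Check the mod-4 condition on each prime factor: 89 ≡ 1 (mod 4), exponent 1; 109 ≡ 1 (mod 4), exponent 1.
All primes ≡ 3 (mod 4) appear to even exponent (or don't appear), so by the two-squares theorem n IS expressible as a sum of two squares.
Step 3: Build a representation. Here n = 89 · 109 is a product of primes ≡ 1 (mod 4). Each prime p ≡ 1 (mod 4) is itself a sum of two squares; find a² by testing p − a² for a perfect square:
  89: 89 − 1² = 88, 89 − 2² = 85, 89 − 3² = 80, 89 − 4² = 73, 89 − 5² = 64 = 8² ⇒ 89 = 5² + 8².
  109: 109 − 1² = 108, 109 − 2² = 105, 109 − 3² = 100 = 10² ⇒ 109 = 3² + 10².
  Combine using the Brahmagupta–Fibonacci identity (a² + b²)(c² + d²) = (ac − bd)² + (ad + bc)² = (ac + bd)² + (ad − bc)²:
  89 · 109 = 9701: from (5² + 8²)(3² + 10²), take (5·3 − 8·10, 5·10 + 8·3) = (15 − 80, 50 + 24) = (-65, 74); dropping signs (only squares matter) gives (65, 74); check 65² + 74² = 4225 + 5476 = 9701 ✓.
Step 4: Order so x ≤ y and verify: 65² + 74² = 4225 + 5476 = 9701 = n. ✓

n = 9701 = 65² + 74² (one valid representation with x ≤ y).


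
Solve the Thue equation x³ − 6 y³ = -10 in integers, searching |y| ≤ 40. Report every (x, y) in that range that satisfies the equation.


The equation is x³ - 6y³ = -10. For fixed y, x³ = 6·y³ − 10, so a solution requires the RHS to be a perfect cube.
Strategy: iterate y from -40 to 40, compute RHS = 6·y³ − 10, and check whether it is a (positive or negative) perfect cube.
Check small values of y:
  y = 0: RHS = -10 is not a perfect cube.
  y = 1: RHS = -4 is not a perfect cube.
  y = -1: RHS = -16 is not a perfect cube.
  y = 2: RHS = 38 is not a perfect cube.
  y = -2: RHS = -58 is not a perfect cube.
  y = 3: RHS = 152 is not a perfect cube.
  y = -3: RHS = -172 is not a perfect cube.
Continuing the search up to |y| = 40 finds no solutions either.
No (x, y) in the scanned range satisfies the equation.

No integer solutions with |y| ≤ 40.


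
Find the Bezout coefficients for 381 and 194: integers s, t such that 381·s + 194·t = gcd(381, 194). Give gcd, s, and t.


Euclidean algorithm on (381, 194) — divide until remainder is 0:
  381 = 1 · 194 + 187
  194 = 1 · 187 + 7
  187 = 26 · 7 + 5
  7 = 1 · 5 + 2
  5 = 2 · 2 + 1
  2 = 2 · 1 + 0
gcd(381, 194) = 1.
Track Bezout coefficients alongside the remainders: start with r₀ = 381 = a·1 + b·0 (s = 1, t = 0) and r₁ = 194 = a·0 + b·1 (s = 0, t = 1); each new remainder r_{k+1} = r_{k-1} − q_k·r_k inherits s_{k+1} = s_{k-1} − q_k·s_k, t_{k+1} = t_{k-1} − q_k·t_k, so r_k = a·s_k + b·t_k at every step:
  q = 1: r = 187, s = 1 − 1·0 = 1, t = 0 − 1·1 = -1  (check: 381·1 + 194·(-1) = 187)
  q = 1: r = 7, s = 0 − 1·1 = -1, t = 1 − 1·(-1) = 2  (check: 381·(-1) + 194·2 = 7)
  q = 26: r = 5, s = 1 − 26·(-1) = 27, t = -1 − 26·2 = -53  (check: 381·27 + 194·(-53) = 5)
  q = 1: r = 2, s = -1 − 1·27 = -28, t = 2 − 1·(-53) = 55  (check: 381·(-28) + 194·55 = 2)
  q = 2: r = 1, s = 27 − 2·(-28) = 83, t = -53 − 2·55 = -163  (check: 381·83 + 194·(-163) = 1)
The row with r = 1 (the gcd) gives the Bezout coefficients s = 83, t = -163.
Result: 381 · (83) + 194 · (-163) = 1.

gcd(381, 194) = 1; s = 83, t = -163 (check: 381·83 + 194·(-163) = 1).


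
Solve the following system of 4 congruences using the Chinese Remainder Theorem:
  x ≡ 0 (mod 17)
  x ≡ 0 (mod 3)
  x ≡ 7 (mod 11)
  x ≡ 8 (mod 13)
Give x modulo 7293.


Product of moduli M = 17 · 3 · 11 · 13 = 7293.
Merge one congruence at a time:
  Start: x ≡ 0 (mod 17).
  Combine with x ≡ 0 (mod 3); new modulus lcm = 51.
    Write x = 0 + 17·t and substitute into x ≡ 0 (mod 3): 17·t ≡ 0 − 0 = 0 (mod 3).
    Reduce coefficients mod 3: 2·t ≡ 0 (mod 3).
    The inverse of 2 mod 3 is 2 (since 2·2 = 4 = 1·3 + 1), so t ≡ 2·0 = 0 ≡ 0 (mod 3).
    Then x = 0 + 17·0 = 0, valid modulo lcm(17, 3) = 51: x ≡ 0 (mod 51).
  Combine with x ≡ 7 (mod 11); new modulus lcm = 561.
    Write x = 0 + 51·t and substitute into x ≡ 7 (mod 11): 51·t ≡ 7 − 0 = 7 (mod 11).
    Reduce coefficients mod 11: 7·t ≡ 7 (mod 11).
    The inverse of 7 mod 11 is 8 (since 7·8 = 56 = 5·11 + 1), so t ≡ 8·7 = 56 ≡ 1 (mod 11).
    Then x = 0 + 51·1 = 51, valid modulo lcm(51, 11) = 561: x ≡ 51 (mod 561).
  Combine with x ≡ 8 (mod 13); new modulus lcm = 7293.
    Write x = 51 + 561·t and substitute into x ≡ 8 (mod 13): 561·t ≡ 8 − 51 = -43 (mod 13).
    Reduce coefficients mod 13: 2·t ≡ 9 (mod 13).
    The inverse of 2 mod 13 is 7 (since 2·7 = 14 = 1·13 + 1), so t ≡ 7·9 = 63 ≡ 11 (mod 13).
    Then x = 51 + 561·11 = 6222, valid modulo lcm(561, 13) = 7293: x ≡ 6222 (mod 7293).
Verify against each original: 6222 mod 17 = 0, 6222 mod 3 = 0, 6222 mod 11 = 7, 6222 mod 13 = 8.

x ≡ 6222 (mod 7293).


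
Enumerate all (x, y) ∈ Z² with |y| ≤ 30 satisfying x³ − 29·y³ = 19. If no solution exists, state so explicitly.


The equation is x³ - 29y³ = 19. For fixed y, x³ = 29·y³ + 19, so a solution requires the RHS to be a perfect cube.
Strategy: iterate y from -30 to 30, compute RHS = 29·y³ + 19, and check whether it is a (positive or negative) perfect cube.
Check small values of y:
  y = 0: RHS = 19 is not a perfect cube.
  y = 1: RHS = 48 is not a perfect cube.
  y = -1: RHS = -10 is not a perfect cube.
  y = 2: RHS = 251 is not a perfect cube.
  y = -2: RHS = -213 is not a perfect cube.
  y = 3: RHS = 802 is not a perfect cube.
  y = -3: RHS = -764 is not a perfect cube.
Continuing the search up to |y| = 30 finds no solutions either.
No (x, y) in the scanned range satisfies the equation.

No integer solutions with |y| ≤ 30.


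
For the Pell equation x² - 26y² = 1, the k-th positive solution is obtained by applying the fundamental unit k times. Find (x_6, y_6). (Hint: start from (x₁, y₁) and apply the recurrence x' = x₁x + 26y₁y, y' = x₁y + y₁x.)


Step 1: Find the fundamental solution (x₁, y₁) of x² - 26y² = 1.
  Expand √26 as a continued fraction. a₀ = ⌊√26⌋ = 5; iterate m_{k+1} = d_k·a_k − m_k, d_{k+1} = (26 − m_{k+1}²)/d_k, a_{k+1} = ⌊(a₀ + m_{k+1})/d_{k+1}⌋ (starting m₀ = 0, d₀ = 1), with convergents p_k = a_k·p_{k-1} + p_{k-2}, q_k = a_k·q_{k-1} + q_{k-2} (p₋₁ = 1, q₋₁ = 0):
  k = 0: a₀ = 5; p₀/q₀ = 5/1; p₀² − 26·q₀² = 25 − 26 = -1.
  k = 1: m = 5, d = 1, a = ⌊(5 + 5)/1⌋ = 10; p/q = (10·5 + 1)/(10·1 + 0) = 51/10; p² − 26·q² = 2601 − 2600 = 1.
  The first convergent with p² − 26·q² = 1 gives the fundamental solution (x₁, y₁) = (51, 10).
Step 2: Apply the recurrence (x_{n+1}, y_{n+1}) = (x₁x_n + 26y₁y_n, x₁y_n + y₁x_n) repeatedly.
  From (x_1, y_1) = (51, 10): x_2 = 51·51 + 26·10·10 = 5201; y_2 = 51·10 + 10·51 = 1020.
  From (x_2, y_2) = (5201, 1020): x_3 = 51·5201 + 26·10·1020 = 530451; y_3 = 51·1020 + 10·5201 = 104030.
  From (x_3, y_3) = (530451, 104030): x_4 = 51·530451 + 26·10·104030 = 54100801; y_4 = 51·104030 + 10·530451 = 10610040.
  From (x_4, y_4) = (54100801, 10610040): x_5 = 51·54100801 + 26·10·10610040 = 5517751251; y_5 = 51·10610040 + 10·54100801 = 1082120050.
  From (x_5, y_5) = (5517751251, 1082120050): x_6 = 51·5517751251 + 26·10·1082120050 = 562756526801; y_6 = 51·1082120050 + 10·5517751251 = 110365635060.
Step 3: Verify x_6² - 26·y_6² = 316694908457124631293601 - 316694908457124631293600 = 1 (should be 1). ✓

(x_1, y_1) = (51, 10); (x_6, y_6) = (562756526801, 110365635060).


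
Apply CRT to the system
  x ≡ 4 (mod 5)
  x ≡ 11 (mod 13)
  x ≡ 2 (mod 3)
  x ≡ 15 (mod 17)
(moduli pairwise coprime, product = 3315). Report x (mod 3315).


Product of moduli M = 5 · 13 · 3 · 17 = 3315.
Merge one congruence at a time:
  Start: x ≡ 4 (mod 5).
  Combine with x ≡ 11 (mod 13); new modulus lcm = 65.
    Write x = 4 + 5·t and substitute into x ≡ 11 (mod 13): 5·t ≡ 11 − 4 = 7 (mod 13).
    The inverse of 5 mod 13 is 8 (since 5·8 = 40 = 3·13 + 1), so t ≡ 8·7 = 56 ≡ 4 (mod 13).
    Then x = 4 + 5·4 = 24, valid modulo lcm(5, 13) = 65: x ≡ 24 (mod 65).
  Combine with x ≡ 2 (mod 3); new modulus lcm = 195.
    Write x = 24 + 65·t and substitute into x ≡ 2 (mod 3): 65·t ≡ 2 − 24 = -22 (mod 3).
    Reduce coefficients mod 3: 2·t ≡ 2 (mod 3).
    The inverse of 2 mod 3 is 2 (since 2·2 = 4 = 1·3 + 1), so t ≡ 2·2 = 4 ≡ 1 (mod 3).
    Then x = 24 + 65·1 = 89, valid modulo lcm(65, 3) = 195: x ≡ 89 (mod 195).
  Combine with x ≡ 15 (mod 17); new modulus lcm = 3315.
    Write x = 89 + 195·t and substitute into x ≡ 15 (mod 17): 195·t ≡ 15 − 89 = -74 (mod 17).
    Reduce coefficients mod 17: 8·t ≡ 11 (mod 17).
    The inverse of 8 mod 17 is 15 (since 8·15 = 120 = 7·17 + 1), so t ≡ 15·11 = 165 ≡ 12 (mod 17).
    Then x = 89 + 195·12 = 2429, valid modulo lcm(195, 17) = 3315: x ≡ 2429 (mod 3315).
Verify against each original: 2429 mod 5 = 4, 2429 mod 13 = 11, 2429 mod 3 = 2, 2429 mod 17 = 15.

x ≡ 2429 (mod 3315).


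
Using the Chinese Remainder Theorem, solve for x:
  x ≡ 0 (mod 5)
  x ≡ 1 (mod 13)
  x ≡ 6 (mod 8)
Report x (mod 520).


Moduli 5, 13, 8 are pairwise coprime; by CRT there is a unique solution modulo M = 5 · 13 · 8 = 520.
Solve pairwise, accumulating the modulus:
  Start with x ≡ 0 (mod 5).
  Combine with x ≡ 1 (mod 13): since gcd(5, 13) = 1, we get a unique residue mod 65.
    Write x = 0 + 5·t and substitute into x ≡ 1 (mod 13): 5·t ≡ 1 − 0 = 1 (mod 13).
    The inverse of 5 mod 13 is 8 (since 5·8 = 40 = 3·13 + 1), so t ≡ 8·1 = 8 ≡ 8 (mod 13).
    Then x = 0 + 5·8 = 40, valid modulo lcm(5, 13) = 65: x ≡ 40 (mod 65).
  Combine with x ≡ 6 (mod 8): since gcd(65, 8) = 1, we get a unique residue mod 520.
    Write x = 40 + 65·t and substitute into x ≡ 6 (mod 8): 65·t ≡ 6 − 40 = -34 (mod 8).
    Reduce coefficients mod 8: 1·t ≡ 6 (mod 8).
    So t ≡ 6 (mod 8).
    Then x = 40 + 65·6 = 430, valid modulo lcm(65, 8) = 520: x ≡ 430 (mod 520).
Verify: 430 mod 5 = 0 ✓, 430 mod 13 = 1 ✓, 430 mod 8 = 6 ✓.

x ≡ 430 (mod 520).


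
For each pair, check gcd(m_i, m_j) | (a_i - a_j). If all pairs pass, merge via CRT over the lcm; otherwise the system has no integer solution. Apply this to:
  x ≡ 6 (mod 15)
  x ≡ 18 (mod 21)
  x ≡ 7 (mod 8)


Moduli 15, 21, 8 are not pairwise coprime, so CRT works modulo lcm(m_i) when all pairwise compatibility conditions hold.
Pairwise compatibility: gcd(m_i, m_j) must divide a_i - a_j for every pair.
Merge one congruence at a time:
  Start: x ≡ 6 (mod 15).
  Combine with x ≡ 18 (mod 21): gcd(15, 21) = 3; 18 - 6 = 12, which IS divisible by 3, so compatible.
    Write x = 6 + 15·t and substitute into x ≡ 18 (mod 21): 15·t ≡ 18 − 6 = 12 (mod 21).
    Divide the congruence (and modulus) by g = 3: 5·t ≡ 4 (mod 7).
    The inverse of 5 mod 7 is 3 (since 5·3 = 15 = 2·7 + 1), so t ≡ 3·4 = 12 ≡ 5 (mod 7).
    Then x = 6 + 15·5 = 81, valid modulo lcm(15, 21) = 105: x ≡ 81 (mod 105).
  Combine with x ≡ 7 (mod 8): gcd(105, 8) = 1; 7 - 81 = -74, which IS divisible by 1, so compatible.
    Write x = 81 + 105·t and substitute into x ≡ 7 (mod 8): 105·t ≡ 7 − 81 = -74 (mod 8).
    Reduce coefficients mod 8: 1·t ≡ 6 (mod 8).
    So t ≡ 6 (mod 8).
    Then x = 81 + 105·6 = 711, valid modulo lcm(105, 8) = 840: x ≡ 711 (mod 840).
Verify: 711 mod 15 = 6, 711 mod 21 = 18, 711 mod 8 = 7.

x ≡ 711 (mod 840).


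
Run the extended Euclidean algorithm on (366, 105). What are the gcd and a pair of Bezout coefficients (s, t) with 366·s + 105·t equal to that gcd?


Euclidean algorithm on (366, 105) — divide until remainder is 0:
  366 = 3 · 105 + 51
  105 = 2 · 51 + 3
  51 = 17 · 3 + 0
gcd(366, 105) = 3.
Track Bezout coefficients alongside the remainders: start with r₀ = 366 = a·1 + b·0 (s = 1, t = 0) and r₁ = 105 = a·0 + b·1 (s = 0, t = 1); each new remainder r_{k+1} = r_{k-1} − q_k·r_k inherits s_{k+1} = s_{k-1} − q_k·s_k, t_{k+1} = t_{k-1} − q_k·t_k, so r_k = a·s_k + b·t_k at every step:
  q = 3: r = 51, s = 1 − 3·0 = 1, t = 0 − 3·1 = -3  (check: 366·1 + 105·(-3) = 51)
  q = 2: r = 3, s = 0 − 2·1 = -2, t = 1 − 2·(-3) = 7  (check: 366·(-2) + 105·7 = 3)
The row with r = 3 (the gcd) gives the Bezout coefficients s = -2, t = 7.
Result: 366 · (-2) + 105 · (7) = 3.

gcd(366, 105) = 3; s = -2, t = 7 (check: 366·(-2) + 105·7 = 3).


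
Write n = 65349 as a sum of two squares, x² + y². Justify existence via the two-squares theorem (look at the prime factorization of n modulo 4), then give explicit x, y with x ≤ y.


Step 1: Factor n = 65349 = 3^2 · 53 · 137.
Step 2: Check the mod-4 condition on each prime factor: 3 ≡ 3 (mod 4), exponent 2 (must be even); 53 ≡ 1 (mod 4), exponent 1; 137 ≡ 1 (mod 4), exponent 1.
All primes ≡ 3 (mod 4) appear to even exponent (or don't appear), so by the two-squares theorem n IS expressible as a sum of two squares.
Step 3: Build a representation. Group n = k² · m with k = 3 and m = 53 · 137 = 7261 (a product of primes ≡ 1 (mod 4)); a representation of m scales to one of n via (k·x)² + (k·y)² = k²(x² + y²). Each prime p ≡ 1 (mod 4) is itself a sum of two squares; find a² by testing p − a² for a perfect square:
  53: 53 − 1² = 52, 53 − 2² = 49 = 7² ⇒ 53 = 2² + 7².
  137: 137 − 1² = 136, 137 − 2² = 133, 137 − 3² = 128, 137 − 4² = 121 = 11² ⇒ 137 = 4² + 11².
  Combine using the Brahmagupta–Fibonacci identity (a² + b²)(c² + d²) = (ac − bd)² + (ad + bc)² = (ac + bd)² + (ad − bc)²:
  53 · 137 = 7261: from (2² + 7²)(4² + 11²), take (2·4 − 7·11, 2·11 + 7·4) = (8 − 77, 22 + 28) = (-69, 50); dropping signs (only squares matter) gives (69, 50); check 69² + 50² = 4761 + 2500 = 7261 ✓.
  Scale by k = 3: (3·69, 3·50) = (207, 150).
Step 4: Order so x ≤ y and verify: 150² + 207² = 22500 + 42849 = 65349 = n. ✓

n = 65349 = 150² + 207² (one valid representation with x ≤ y).
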